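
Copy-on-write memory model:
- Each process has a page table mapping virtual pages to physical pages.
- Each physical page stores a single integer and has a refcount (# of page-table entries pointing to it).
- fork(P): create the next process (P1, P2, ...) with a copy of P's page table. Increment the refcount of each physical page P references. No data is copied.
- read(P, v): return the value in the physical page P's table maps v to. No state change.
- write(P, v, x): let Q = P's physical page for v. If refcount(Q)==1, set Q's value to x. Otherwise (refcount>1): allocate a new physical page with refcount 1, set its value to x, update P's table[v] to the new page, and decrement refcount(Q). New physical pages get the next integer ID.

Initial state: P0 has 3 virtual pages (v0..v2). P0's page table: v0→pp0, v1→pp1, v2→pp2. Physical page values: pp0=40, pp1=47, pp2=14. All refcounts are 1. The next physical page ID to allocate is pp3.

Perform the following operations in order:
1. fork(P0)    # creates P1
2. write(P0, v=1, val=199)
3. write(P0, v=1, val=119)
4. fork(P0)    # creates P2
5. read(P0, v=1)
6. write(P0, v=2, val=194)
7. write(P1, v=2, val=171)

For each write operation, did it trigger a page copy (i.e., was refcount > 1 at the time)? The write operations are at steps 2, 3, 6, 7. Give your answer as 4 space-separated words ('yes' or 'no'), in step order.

Op 1: fork(P0) -> P1. 3 ppages; refcounts: pp0:2 pp1:2 pp2:2
Op 2: write(P0, v1, 199). refcount(pp1)=2>1 -> COPY to pp3. 4 ppages; refcounts: pp0:2 pp1:1 pp2:2 pp3:1
Op 3: write(P0, v1, 119). refcount(pp3)=1 -> write in place. 4 ppages; refcounts: pp0:2 pp1:1 pp2:2 pp3:1
Op 4: fork(P0) -> P2. 4 ppages; refcounts: pp0:3 pp1:1 pp2:3 pp3:2
Op 5: read(P0, v1) -> 119. No state change.
Op 6: write(P0, v2, 194). refcount(pp2)=3>1 -> COPY to pp4. 5 ppages; refcounts: pp0:3 pp1:1 pp2:2 pp3:2 pp4:1
Op 7: write(P1, v2, 171). refcount(pp2)=2>1 -> COPY to pp5. 6 ppages; refcounts: pp0:3 pp1:1 pp2:1 pp3:2 pp4:1 pp5:1

yes no yes yes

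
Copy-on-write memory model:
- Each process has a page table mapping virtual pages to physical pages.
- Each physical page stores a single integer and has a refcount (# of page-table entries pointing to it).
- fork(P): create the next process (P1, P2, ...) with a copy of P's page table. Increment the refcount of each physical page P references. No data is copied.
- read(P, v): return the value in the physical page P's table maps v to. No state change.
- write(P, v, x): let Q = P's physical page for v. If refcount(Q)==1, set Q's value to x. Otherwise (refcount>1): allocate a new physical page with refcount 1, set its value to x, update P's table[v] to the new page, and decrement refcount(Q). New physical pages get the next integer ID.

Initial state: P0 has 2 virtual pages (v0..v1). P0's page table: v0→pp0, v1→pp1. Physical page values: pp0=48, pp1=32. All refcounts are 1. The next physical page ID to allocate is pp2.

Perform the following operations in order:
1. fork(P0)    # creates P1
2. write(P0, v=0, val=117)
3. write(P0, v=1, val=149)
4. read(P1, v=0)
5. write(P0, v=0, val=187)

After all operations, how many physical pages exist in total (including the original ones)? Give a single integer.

Op 1: fork(P0) -> P1. 2 ppages; refcounts: pp0:2 pp1:2
Op 2: write(P0, v0, 117). refcount(pp0)=2>1 -> COPY to pp2. 3 ppages; refcounts: pp0:1 pp1:2 pp2:1
Op 3: write(P0, v1, 149). refcount(pp1)=2>1 -> COPY to pp3. 4 ppages; refcounts: pp0:1 pp1:1 pp2:1 pp3:1
Op 4: read(P1, v0) -> 48. No state change.
Op 5: write(P0, v0, 187). refcount(pp2)=1 -> write in place. 4 ppages; refcounts: pp0:1 pp1:1 pp2:1 pp3:1

Answer: 4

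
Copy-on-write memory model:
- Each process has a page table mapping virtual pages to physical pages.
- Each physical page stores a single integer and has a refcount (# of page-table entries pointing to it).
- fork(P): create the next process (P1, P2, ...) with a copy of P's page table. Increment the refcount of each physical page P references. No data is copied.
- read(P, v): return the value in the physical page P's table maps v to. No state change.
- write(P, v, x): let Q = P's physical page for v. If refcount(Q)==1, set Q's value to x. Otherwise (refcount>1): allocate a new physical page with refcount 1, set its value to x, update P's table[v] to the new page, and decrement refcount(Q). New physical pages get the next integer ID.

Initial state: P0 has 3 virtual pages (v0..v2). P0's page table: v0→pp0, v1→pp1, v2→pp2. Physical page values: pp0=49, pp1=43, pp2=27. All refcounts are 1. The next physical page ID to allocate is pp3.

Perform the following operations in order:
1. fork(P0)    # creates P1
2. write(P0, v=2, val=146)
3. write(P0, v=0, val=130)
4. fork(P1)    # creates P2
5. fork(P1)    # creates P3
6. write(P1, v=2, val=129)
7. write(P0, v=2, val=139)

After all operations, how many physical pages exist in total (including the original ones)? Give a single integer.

Op 1: fork(P0) -> P1. 3 ppages; refcounts: pp0:2 pp1:2 pp2:2
Op 2: write(P0, v2, 146). refcount(pp2)=2>1 -> COPY to pp3. 4 ppages; refcounts: pp0:2 pp1:2 pp2:1 pp3:1
Op 3: write(P0, v0, 130). refcount(pp0)=2>1 -> COPY to pp4. 5 ppages; refcounts: pp0:1 pp1:2 pp2:1 pp3:1 pp4:1
Op 4: fork(P1) -> P2. 5 ppages; refcounts: pp0:2 pp1:3 pp2:2 pp3:1 pp4:1
Op 5: fork(P1) -> P3. 5 ppages; refcounts: pp0:3 pp1:4 pp2:3 pp3:1 pp4:1
Op 6: write(P1, v2, 129). refcount(pp2)=3>1 -> COPY to pp5. 6 ppages; refcounts: pp0:3 pp1:4 pp2:2 pp3:1 pp4:1 pp5:1
Op 7: write(P0, v2, 139). refcount(pp3)=1 -> write in place. 6 ppages; refcounts: pp0:3 pp1:4 pp2:2 pp3:1 pp4:1 pp5:1

Answer: 6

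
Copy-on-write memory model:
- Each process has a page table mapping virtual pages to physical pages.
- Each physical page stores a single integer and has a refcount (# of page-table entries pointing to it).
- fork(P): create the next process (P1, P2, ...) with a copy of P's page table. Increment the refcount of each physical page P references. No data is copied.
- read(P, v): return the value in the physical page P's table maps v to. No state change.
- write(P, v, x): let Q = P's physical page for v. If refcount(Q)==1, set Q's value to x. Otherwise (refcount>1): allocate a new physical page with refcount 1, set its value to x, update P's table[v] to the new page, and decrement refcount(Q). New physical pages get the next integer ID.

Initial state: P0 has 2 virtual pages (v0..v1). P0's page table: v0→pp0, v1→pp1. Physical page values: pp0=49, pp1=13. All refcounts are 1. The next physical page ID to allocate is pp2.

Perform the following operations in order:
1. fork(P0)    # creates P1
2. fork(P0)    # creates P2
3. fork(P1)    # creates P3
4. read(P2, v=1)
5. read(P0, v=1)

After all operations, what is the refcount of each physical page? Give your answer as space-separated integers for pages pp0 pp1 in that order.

Answer: 4 4

Derivation:
Op 1: fork(P0) -> P1. 2 ppages; refcounts: pp0:2 pp1:2
Op 2: fork(P0) -> P2. 2 ppages; refcounts: pp0:3 pp1:3
Op 3: fork(P1) -> P3. 2 ppages; refcounts: pp0:4 pp1:4
Op 4: read(P2, v1) -> 13. No state change.
Op 5: read(P0, v1) -> 13. No state change.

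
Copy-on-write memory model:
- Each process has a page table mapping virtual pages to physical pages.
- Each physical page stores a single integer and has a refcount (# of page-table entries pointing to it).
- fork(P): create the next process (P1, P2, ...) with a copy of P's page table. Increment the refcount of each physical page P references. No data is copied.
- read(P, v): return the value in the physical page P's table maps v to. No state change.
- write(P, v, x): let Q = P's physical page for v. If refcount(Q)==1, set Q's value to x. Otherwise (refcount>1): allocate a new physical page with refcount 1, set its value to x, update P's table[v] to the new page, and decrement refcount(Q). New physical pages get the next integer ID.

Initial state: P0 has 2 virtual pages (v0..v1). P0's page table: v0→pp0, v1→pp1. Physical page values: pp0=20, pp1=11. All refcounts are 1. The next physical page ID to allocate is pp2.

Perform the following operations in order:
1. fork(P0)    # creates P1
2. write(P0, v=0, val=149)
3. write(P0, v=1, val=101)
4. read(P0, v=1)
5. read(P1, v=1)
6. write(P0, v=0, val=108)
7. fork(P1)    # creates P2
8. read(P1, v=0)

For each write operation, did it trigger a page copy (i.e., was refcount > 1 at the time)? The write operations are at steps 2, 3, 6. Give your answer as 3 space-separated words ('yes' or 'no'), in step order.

Op 1: fork(P0) -> P1. 2 ppages; refcounts: pp0:2 pp1:2
Op 2: write(P0, v0, 149). refcount(pp0)=2>1 -> COPY to pp2. 3 ppages; refcounts: pp0:1 pp1:2 pp2:1
Op 3: write(P0, v1, 101). refcount(pp1)=2>1 -> COPY to pp3. 4 ppages; refcounts: pp0:1 pp1:1 pp2:1 pp3:1
Op 4: read(P0, v1) -> 101. No state change.
Op 5: read(P1, v1) -> 11. No state change.
Op 6: write(P0, v0, 108). refcount(pp2)=1 -> write in place. 4 ppages; refcounts: pp0:1 pp1:1 pp2:1 pp3:1
Op 7: fork(P1) -> P2. 4 ppages; refcounts: pp0:2 pp1:2 pp2:1 pp3:1
Op 8: read(P1, v0) -> 20. No state change.

yes yes no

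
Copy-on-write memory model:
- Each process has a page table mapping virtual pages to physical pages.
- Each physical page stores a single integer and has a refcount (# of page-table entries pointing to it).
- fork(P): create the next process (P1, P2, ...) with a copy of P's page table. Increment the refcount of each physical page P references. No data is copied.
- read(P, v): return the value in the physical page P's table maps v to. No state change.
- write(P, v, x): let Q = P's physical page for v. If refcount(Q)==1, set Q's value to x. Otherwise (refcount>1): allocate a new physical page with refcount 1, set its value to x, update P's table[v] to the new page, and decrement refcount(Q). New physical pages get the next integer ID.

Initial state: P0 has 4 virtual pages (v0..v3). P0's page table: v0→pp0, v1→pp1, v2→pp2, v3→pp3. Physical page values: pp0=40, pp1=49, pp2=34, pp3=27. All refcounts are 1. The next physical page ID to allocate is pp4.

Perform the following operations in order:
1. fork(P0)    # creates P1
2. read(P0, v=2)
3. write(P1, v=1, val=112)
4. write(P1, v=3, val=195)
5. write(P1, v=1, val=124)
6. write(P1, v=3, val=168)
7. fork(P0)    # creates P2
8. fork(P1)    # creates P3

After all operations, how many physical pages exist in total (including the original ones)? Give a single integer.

Answer: 6

Derivation:
Op 1: fork(P0) -> P1. 4 ppages; refcounts: pp0:2 pp1:2 pp2:2 pp3:2
Op 2: read(P0, v2) -> 34. No state change.
Op 3: write(P1, v1, 112). refcount(pp1)=2>1 -> COPY to pp4. 5 ppages; refcounts: pp0:2 pp1:1 pp2:2 pp3:2 pp4:1
Op 4: write(P1, v3, 195). refcount(pp3)=2>1 -> COPY to pp5. 6 ppages; refcounts: pp0:2 pp1:1 pp2:2 pp3:1 pp4:1 pp5:1
Op 5: write(P1, v1, 124). refcount(pp4)=1 -> write in place. 6 ppages; refcounts: pp0:2 pp1:1 pp2:2 pp3:1 pp4:1 pp5:1
Op 6: write(P1, v3, 168). refcount(pp5)=1 -> write in place. 6 ppages; refcounts: pp0:2 pp1:1 pp2:2 pp3:1 pp4:1 pp5:1
Op 7: fork(P0) -> P2. 6 ppages; refcounts: pp0:3 pp1:2 pp2:3 pp3:2 pp4:1 pp5:1
Op 8: fork(P1) -> P3. 6 ppages; refcounts: pp0:4 pp1:2 pp2:4 pp3:2 pp4:2 pp5:2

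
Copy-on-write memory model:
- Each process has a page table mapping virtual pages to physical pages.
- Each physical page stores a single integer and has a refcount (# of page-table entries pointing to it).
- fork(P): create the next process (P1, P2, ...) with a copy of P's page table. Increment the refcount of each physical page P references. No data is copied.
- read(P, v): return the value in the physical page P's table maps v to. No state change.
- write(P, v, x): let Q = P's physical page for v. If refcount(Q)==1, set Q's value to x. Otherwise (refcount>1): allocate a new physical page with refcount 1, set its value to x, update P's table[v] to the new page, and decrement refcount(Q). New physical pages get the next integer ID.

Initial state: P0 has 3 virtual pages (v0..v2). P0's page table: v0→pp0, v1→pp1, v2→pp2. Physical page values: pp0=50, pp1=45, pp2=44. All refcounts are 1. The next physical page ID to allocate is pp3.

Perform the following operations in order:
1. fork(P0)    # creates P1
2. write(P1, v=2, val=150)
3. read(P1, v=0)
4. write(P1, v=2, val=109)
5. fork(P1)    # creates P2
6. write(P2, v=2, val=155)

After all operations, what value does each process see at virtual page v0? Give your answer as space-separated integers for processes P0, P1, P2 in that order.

Answer: 50 50 50

Derivation:
Op 1: fork(P0) -> P1. 3 ppages; refcounts: pp0:2 pp1:2 pp2:2
Op 2: write(P1, v2, 150). refcount(pp2)=2>1 -> COPY to pp3. 4 ppages; refcounts: pp0:2 pp1:2 pp2:1 pp3:1
Op 3: read(P1, v0) -> 50. No state change.
Op 4: write(P1, v2, 109). refcount(pp3)=1 -> write in place. 4 ppages; refcounts: pp0:2 pp1:2 pp2:1 pp3:1
Op 5: fork(P1) -> P2. 4 ppages; refcounts: pp0:3 pp1:3 pp2:1 pp3:2
Op 6: write(P2, v2, 155). refcount(pp3)=2>1 -> COPY to pp4. 5 ppages; refcounts: pp0:3 pp1:3 pp2:1 pp3:1 pp4:1
P0: v0 -> pp0 = 50
P1: v0 -> pp0 = 50
P2: v0 -> pp0 = 50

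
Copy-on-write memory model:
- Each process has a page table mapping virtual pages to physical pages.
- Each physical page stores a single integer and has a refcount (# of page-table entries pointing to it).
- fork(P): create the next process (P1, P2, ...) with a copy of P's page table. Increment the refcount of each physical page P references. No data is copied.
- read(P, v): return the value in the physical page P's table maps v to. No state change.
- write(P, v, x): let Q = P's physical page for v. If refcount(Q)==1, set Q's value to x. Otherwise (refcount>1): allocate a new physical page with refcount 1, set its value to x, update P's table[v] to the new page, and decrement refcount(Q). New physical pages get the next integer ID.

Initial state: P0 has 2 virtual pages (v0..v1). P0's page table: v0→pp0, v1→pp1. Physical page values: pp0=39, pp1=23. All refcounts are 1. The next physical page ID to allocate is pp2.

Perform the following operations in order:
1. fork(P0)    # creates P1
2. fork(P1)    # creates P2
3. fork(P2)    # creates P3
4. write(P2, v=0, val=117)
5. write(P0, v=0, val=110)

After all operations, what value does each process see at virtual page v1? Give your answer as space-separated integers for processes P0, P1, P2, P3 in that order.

Op 1: fork(P0) -> P1. 2 ppages; refcounts: pp0:2 pp1:2
Op 2: fork(P1) -> P2. 2 ppages; refcounts: pp0:3 pp1:3
Op 3: fork(P2) -> P3. 2 ppages; refcounts: pp0:4 pp1:4
Op 4: write(P2, v0, 117). refcount(pp0)=4>1 -> COPY to pp2. 3 ppages; refcounts: pp0:3 pp1:4 pp2:1
Op 5: write(P0, v0, 110). refcount(pp0)=3>1 -> COPY to pp3. 4 ppages; refcounts: pp0:2 pp1:4 pp2:1 pp3:1
P0: v1 -> pp1 = 23
P1: v1 -> pp1 = 23
P2: v1 -> pp1 = 23
P3: v1 -> pp1 = 23

Answer: 23 23 23 23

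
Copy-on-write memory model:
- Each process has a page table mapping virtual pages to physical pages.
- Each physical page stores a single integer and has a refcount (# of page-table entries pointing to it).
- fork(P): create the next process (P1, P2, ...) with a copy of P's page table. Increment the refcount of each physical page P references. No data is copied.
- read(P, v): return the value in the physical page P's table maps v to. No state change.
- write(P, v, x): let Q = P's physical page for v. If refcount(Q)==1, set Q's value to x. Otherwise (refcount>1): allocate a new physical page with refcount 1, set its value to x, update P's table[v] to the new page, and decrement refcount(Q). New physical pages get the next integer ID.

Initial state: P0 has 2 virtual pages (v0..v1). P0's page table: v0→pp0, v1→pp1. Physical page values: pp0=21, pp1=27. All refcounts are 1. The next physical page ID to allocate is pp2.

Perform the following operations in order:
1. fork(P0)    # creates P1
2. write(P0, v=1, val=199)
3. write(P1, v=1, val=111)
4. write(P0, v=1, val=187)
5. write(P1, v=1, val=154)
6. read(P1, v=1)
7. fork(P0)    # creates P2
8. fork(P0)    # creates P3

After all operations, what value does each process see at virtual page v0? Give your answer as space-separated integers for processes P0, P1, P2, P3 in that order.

Op 1: fork(P0) -> P1. 2 ppages; refcounts: pp0:2 pp1:2
Op 2: write(P0, v1, 199). refcount(pp1)=2>1 -> COPY to pp2. 3 ppages; refcounts: pp0:2 pp1:1 pp2:1
Op 3: write(P1, v1, 111). refcount(pp1)=1 -> write in place. 3 ppages; refcounts: pp0:2 pp1:1 pp2:1
Op 4: write(P0, v1, 187). refcount(pp2)=1 -> write in place. 3 ppages; refcounts: pp0:2 pp1:1 pp2:1
Op 5: write(P1, v1, 154). refcount(pp1)=1 -> write in place. 3 ppages; refcounts: pp0:2 pp1:1 pp2:1
Op 6: read(P1, v1) -> 154. No state change.
Op 7: fork(P0) -> P2. 3 ppages; refcounts: pp0:3 pp1:1 pp2:2
Op 8: fork(P0) -> P3. 3 ppages; refcounts: pp0:4 pp1:1 pp2:3
P0: v0 -> pp0 = 21
P1: v0 -> pp0 = 21
P2: v0 -> pp0 = 21
P3: v0 -> pp0 = 21

Answer: 21 21 21 21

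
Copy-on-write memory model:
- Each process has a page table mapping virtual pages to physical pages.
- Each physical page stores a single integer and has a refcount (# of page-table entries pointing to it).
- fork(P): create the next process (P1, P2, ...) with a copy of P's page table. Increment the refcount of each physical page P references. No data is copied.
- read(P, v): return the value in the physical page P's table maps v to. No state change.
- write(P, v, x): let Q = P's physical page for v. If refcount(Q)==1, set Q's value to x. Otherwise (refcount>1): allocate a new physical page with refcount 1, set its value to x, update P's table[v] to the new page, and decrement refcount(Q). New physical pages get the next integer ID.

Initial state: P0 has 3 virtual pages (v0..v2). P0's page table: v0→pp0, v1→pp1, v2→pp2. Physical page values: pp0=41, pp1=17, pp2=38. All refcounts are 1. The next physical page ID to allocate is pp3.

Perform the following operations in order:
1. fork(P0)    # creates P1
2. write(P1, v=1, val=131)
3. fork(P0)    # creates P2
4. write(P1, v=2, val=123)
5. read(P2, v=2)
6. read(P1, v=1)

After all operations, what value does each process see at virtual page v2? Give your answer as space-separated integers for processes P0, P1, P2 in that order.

Answer: 38 123 38

Derivation:
Op 1: fork(P0) -> P1. 3 ppages; refcounts: pp0:2 pp1:2 pp2:2
Op 2: write(P1, v1, 131). refcount(pp1)=2>1 -> COPY to pp3. 4 ppages; refcounts: pp0:2 pp1:1 pp2:2 pp3:1
Op 3: fork(P0) -> P2. 4 ppages; refcounts: pp0:3 pp1:2 pp2:3 pp3:1
Op 4: write(P1, v2, 123). refcount(pp2)=3>1 -> COPY to pp4. 5 ppages; refcounts: pp0:3 pp1:2 pp2:2 pp3:1 pp4:1
Op 5: read(P2, v2) -> 38. No state change.
Op 6: read(P1, v1) -> 131. No state change.
P0: v2 -> pp2 = 38
P1: v2 -> pp4 = 123
P2: v2 -> pp2 = 38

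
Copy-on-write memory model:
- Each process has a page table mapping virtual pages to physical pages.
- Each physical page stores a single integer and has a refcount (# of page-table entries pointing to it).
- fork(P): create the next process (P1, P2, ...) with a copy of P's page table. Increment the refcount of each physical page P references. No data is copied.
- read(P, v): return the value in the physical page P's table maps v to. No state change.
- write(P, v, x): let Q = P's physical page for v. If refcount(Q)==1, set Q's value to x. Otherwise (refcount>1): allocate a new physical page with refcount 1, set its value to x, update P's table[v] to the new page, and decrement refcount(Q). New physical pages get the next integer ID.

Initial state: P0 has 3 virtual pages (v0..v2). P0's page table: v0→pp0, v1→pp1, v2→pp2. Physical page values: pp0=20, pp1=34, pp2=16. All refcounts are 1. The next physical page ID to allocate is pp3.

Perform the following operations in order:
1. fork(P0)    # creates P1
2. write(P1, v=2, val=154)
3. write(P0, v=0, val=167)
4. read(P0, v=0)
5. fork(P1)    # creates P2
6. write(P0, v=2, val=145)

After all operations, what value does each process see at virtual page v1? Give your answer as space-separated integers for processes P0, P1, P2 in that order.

Op 1: fork(P0) -> P1. 3 ppages; refcounts: pp0:2 pp1:2 pp2:2
Op 2: write(P1, v2, 154). refcount(pp2)=2>1 -> COPY to pp3. 4 ppages; refcounts: pp0:2 pp1:2 pp2:1 pp3:1
Op 3: write(P0, v0, 167). refcount(pp0)=2>1 -> COPY to pp4. 5 ppages; refcounts: pp0:1 pp1:2 pp2:1 pp3:1 pp4:1
Op 4: read(P0, v0) -> 167. No state change.
Op 5: fork(P1) -> P2. 5 ppages; refcounts: pp0:2 pp1:3 pp2:1 pp3:2 pp4:1
Op 6: write(P0, v2, 145). refcount(pp2)=1 -> write in place. 5 ppages; refcounts: pp0:2 pp1:3 pp2:1 pp3:2 pp4:1
P0: v1 -> pp1 = 34
P1: v1 -> pp1 = 34
P2: v1 -> pp1 = 34

Answer: 34 34 34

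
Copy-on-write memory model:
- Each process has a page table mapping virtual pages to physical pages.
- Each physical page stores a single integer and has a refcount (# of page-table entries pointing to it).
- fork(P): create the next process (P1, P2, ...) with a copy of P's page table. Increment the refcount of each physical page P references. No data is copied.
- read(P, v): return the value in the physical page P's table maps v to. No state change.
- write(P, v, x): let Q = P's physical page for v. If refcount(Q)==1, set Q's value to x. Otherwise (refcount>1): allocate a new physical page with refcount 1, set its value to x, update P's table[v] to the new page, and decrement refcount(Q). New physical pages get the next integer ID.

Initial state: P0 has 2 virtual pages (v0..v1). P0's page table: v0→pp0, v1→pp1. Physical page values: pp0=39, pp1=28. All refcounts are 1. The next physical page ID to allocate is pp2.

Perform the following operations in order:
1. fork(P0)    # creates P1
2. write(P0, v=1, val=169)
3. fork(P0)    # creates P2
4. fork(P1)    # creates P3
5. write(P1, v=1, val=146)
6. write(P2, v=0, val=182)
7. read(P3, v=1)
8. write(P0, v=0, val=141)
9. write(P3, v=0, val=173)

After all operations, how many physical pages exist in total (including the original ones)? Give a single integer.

Answer: 7

Derivation:
Op 1: fork(P0) -> P1. 2 ppages; refcounts: pp0:2 pp1:2
Op 2: write(P0, v1, 169). refcount(pp1)=2>1 -> COPY to pp2. 3 ppages; refcounts: pp0:2 pp1:1 pp2:1
Op 3: fork(P0) -> P2. 3 ppages; refcounts: pp0:3 pp1:1 pp2:2
Op 4: fork(P1) -> P3. 3 ppages; refcounts: pp0:4 pp1:2 pp2:2
Op 5: write(P1, v1, 146). refcount(pp1)=2>1 -> COPY to pp3. 4 ppages; refcounts: pp0:4 pp1:1 pp2:2 pp3:1
Op 6: write(P2, v0, 182). refcount(pp0)=4>1 -> COPY to pp4. 5 ppages; refcounts: pp0:3 pp1:1 pp2:2 pp3:1 pp4:1
Op 7: read(P3, v1) -> 28. No state change.
Op 8: write(P0, v0, 141). refcount(pp0)=3>1 -> COPY to pp5. 6 ppages; refcounts: pp0:2 pp1:1 pp2:2 pp3:1 pp4:1 pp5:1
Op 9: write(P3, v0, 173). refcount(pp0)=2>1 -> COPY to pp6. 7 ppages; refcounts: pp0:1 pp1:1 pp2:2 pp3:1 pp4:1 pp5:1 pp6:1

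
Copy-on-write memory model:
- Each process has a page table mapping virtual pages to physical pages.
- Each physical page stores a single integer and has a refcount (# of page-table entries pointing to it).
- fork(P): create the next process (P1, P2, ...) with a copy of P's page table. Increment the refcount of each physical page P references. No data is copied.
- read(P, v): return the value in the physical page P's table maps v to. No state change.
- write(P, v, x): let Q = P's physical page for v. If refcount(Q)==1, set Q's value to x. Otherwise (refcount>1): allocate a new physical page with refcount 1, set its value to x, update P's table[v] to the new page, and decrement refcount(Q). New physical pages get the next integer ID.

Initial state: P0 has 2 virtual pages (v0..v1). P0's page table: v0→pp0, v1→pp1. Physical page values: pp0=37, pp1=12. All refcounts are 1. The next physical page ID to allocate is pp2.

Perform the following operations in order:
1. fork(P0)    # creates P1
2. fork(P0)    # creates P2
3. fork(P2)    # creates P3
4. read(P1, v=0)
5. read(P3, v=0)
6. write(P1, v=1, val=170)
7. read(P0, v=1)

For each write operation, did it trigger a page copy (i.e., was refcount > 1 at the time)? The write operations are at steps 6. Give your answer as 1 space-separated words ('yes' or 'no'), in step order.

Op 1: fork(P0) -> P1. 2 ppages; refcounts: pp0:2 pp1:2
Op 2: fork(P0) -> P2. 2 ppages; refcounts: pp0:3 pp1:3
Op 3: fork(P2) -> P3. 2 ppages; refcounts: pp0:4 pp1:4
Op 4: read(P1, v0) -> 37. No state change.
Op 5: read(P3, v0) -> 37. No state change.
Op 6: write(P1, v1, 170). refcount(pp1)=4>1 -> COPY to pp2. 3 ppages; refcounts: pp0:4 pp1:3 pp2:1
Op 7: read(P0, v1) -> 12. No state change.

yes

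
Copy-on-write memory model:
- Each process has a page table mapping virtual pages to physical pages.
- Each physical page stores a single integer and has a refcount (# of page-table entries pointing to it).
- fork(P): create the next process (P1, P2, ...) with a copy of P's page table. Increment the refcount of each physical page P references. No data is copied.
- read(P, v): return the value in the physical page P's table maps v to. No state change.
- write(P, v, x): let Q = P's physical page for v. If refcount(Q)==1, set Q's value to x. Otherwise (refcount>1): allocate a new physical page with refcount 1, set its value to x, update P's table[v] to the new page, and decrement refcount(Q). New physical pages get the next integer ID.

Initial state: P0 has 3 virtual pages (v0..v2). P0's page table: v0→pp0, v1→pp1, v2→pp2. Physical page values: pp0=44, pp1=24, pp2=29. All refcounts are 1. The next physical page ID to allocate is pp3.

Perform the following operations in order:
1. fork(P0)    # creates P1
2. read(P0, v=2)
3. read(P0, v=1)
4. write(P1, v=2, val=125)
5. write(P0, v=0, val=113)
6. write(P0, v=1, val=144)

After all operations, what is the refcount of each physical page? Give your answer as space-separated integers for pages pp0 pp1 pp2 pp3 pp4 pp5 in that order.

Op 1: fork(P0) -> P1. 3 ppages; refcounts: pp0:2 pp1:2 pp2:2
Op 2: read(P0, v2) -> 29. No state change.
Op 3: read(P0, v1) -> 24. No state change.
Op 4: write(P1, v2, 125). refcount(pp2)=2>1 -> COPY to pp3. 4 ppages; refcounts: pp0:2 pp1:2 pp2:1 pp3:1
Op 5: write(P0, v0, 113). refcount(pp0)=2>1 -> COPY to pp4. 5 ppages; refcounts: pp0:1 pp1:2 pp2:1 pp3:1 pp4:1
Op 6: write(P0, v1, 144). refcount(pp1)=2>1 -> COPY to pp5. 6 ppages; refcounts: pp0:1 pp1:1 pp2:1 pp3:1 pp4:1 pp5:1

Answer: 1 1 1 1 1 1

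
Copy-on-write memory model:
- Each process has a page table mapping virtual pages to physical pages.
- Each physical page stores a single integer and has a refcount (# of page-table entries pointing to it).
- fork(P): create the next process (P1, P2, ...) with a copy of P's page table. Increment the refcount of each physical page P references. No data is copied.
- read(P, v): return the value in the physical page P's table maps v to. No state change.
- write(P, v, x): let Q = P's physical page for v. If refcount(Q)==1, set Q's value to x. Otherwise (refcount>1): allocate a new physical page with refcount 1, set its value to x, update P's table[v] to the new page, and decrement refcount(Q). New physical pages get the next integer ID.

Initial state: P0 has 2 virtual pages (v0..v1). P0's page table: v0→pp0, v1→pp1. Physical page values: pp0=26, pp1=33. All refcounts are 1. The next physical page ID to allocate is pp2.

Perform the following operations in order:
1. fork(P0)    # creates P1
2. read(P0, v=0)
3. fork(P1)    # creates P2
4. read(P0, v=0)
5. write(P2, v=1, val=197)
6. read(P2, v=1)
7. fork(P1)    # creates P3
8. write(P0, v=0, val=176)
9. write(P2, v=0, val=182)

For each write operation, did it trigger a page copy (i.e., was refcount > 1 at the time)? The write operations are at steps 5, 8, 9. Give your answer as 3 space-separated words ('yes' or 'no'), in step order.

Op 1: fork(P0) -> P1. 2 ppages; refcounts: pp0:2 pp1:2
Op 2: read(P0, v0) -> 26. No state change.
Op 3: fork(P1) -> P2. 2 ppages; refcounts: pp0:3 pp1:3
Op 4: read(P0, v0) -> 26. No state change.
Op 5: write(P2, v1, 197). refcount(pp1)=3>1 -> COPY to pp2. 3 ppages; refcounts: pp0:3 pp1:2 pp2:1
Op 6: read(P2, v1) -> 197. No state change.
Op 7: fork(P1) -> P3. 3 ppages; refcounts: pp0:4 pp1:3 pp2:1
Op 8: write(P0, v0, 176). refcount(pp0)=4>1 -> COPY to pp3. 4 ppages; refcounts: pp0:3 pp1:3 pp2:1 pp3:1
Op 9: write(P2, v0, 182). refcount(pp0)=3>1 -> COPY to pp4. 5 ppages; refcounts: pp0:2 pp1:3 pp2:1 pp3:1 pp4:1

yes yes yes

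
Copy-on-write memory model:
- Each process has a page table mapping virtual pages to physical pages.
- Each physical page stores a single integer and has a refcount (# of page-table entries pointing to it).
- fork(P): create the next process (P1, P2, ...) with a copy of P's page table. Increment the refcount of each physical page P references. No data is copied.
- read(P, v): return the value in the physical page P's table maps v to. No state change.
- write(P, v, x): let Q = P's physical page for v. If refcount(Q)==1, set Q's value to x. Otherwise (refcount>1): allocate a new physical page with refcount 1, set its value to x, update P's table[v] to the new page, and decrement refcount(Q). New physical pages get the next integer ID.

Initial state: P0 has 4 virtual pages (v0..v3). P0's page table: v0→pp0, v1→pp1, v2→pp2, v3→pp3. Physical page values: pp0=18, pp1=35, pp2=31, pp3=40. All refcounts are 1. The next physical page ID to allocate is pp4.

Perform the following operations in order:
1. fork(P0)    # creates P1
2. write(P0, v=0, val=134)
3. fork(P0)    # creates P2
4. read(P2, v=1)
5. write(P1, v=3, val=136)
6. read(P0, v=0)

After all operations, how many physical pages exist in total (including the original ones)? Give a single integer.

Op 1: fork(P0) -> P1. 4 ppages; refcounts: pp0:2 pp1:2 pp2:2 pp3:2
Op 2: write(P0, v0, 134). refcount(pp0)=2>1 -> COPY to pp4. 5 ppages; refcounts: pp0:1 pp1:2 pp2:2 pp3:2 pp4:1
Op 3: fork(P0) -> P2. 5 ppages; refcounts: pp0:1 pp1:3 pp2:3 pp3:3 pp4:2
Op 4: read(P2, v1) -> 35. No state change.
Op 5: write(P1, v3, 136). refcount(pp3)=3>1 -> COPY to pp5. 6 ppages; refcounts: pp0:1 pp1:3 pp2:3 pp3:2 pp4:2 pp5:1
Op 6: read(P0, v0) -> 134. No state change.

Answer: 6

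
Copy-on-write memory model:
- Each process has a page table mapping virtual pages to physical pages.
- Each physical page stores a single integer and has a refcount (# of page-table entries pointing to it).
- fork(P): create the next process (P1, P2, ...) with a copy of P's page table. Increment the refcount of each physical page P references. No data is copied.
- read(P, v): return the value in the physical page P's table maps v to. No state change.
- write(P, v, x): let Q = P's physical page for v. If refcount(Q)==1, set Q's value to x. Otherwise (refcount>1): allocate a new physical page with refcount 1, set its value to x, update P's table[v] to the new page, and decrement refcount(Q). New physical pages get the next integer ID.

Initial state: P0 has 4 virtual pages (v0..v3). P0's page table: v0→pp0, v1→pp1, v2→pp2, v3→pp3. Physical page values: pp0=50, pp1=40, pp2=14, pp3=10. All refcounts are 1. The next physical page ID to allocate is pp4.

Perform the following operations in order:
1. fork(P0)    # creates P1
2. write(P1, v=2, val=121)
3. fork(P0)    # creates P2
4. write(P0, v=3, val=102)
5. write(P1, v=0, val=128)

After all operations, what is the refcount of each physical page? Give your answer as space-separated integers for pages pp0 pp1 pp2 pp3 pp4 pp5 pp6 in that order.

Op 1: fork(P0) -> P1. 4 ppages; refcounts: pp0:2 pp1:2 pp2:2 pp3:2
Op 2: write(P1, v2, 121). refcount(pp2)=2>1 -> COPY to pp4. 5 ppages; refcounts: pp0:2 pp1:2 pp2:1 pp3:2 pp4:1
Op 3: fork(P0) -> P2. 5 ppages; refcounts: pp0:3 pp1:3 pp2:2 pp3:3 pp4:1
Op 4: write(P0, v3, 102). refcount(pp3)=3>1 -> COPY to pp5. 6 ppages; refcounts: pp0:3 pp1:3 pp2:2 pp3:2 pp4:1 pp5:1
Op 5: write(P1, v0, 128). refcount(pp0)=3>1 -> COPY to pp6. 7 ppages; refcounts: pp0:2 pp1:3 pp2:2 pp3:2 pp4:1 pp5:1 pp6:1

Answer: 2 3 2 2 1 1 1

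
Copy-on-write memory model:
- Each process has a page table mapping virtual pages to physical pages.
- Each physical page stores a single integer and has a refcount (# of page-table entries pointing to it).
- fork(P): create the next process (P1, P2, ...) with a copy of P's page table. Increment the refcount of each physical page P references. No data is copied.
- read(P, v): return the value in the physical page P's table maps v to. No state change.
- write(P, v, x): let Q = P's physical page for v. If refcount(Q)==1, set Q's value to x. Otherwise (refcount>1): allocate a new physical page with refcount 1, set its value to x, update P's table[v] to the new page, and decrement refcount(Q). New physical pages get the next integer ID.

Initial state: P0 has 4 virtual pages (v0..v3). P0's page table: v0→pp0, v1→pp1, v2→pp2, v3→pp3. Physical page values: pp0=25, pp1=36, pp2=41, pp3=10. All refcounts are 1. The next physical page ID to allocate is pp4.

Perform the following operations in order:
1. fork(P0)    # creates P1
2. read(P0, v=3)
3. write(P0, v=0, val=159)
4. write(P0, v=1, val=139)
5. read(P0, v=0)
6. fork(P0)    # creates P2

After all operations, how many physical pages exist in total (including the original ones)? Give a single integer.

Op 1: fork(P0) -> P1. 4 ppages; refcounts: pp0:2 pp1:2 pp2:2 pp3:2
Op 2: read(P0, v3) -> 10. No state change.
Op 3: write(P0, v0, 159). refcount(pp0)=2>1 -> COPY to pp4. 5 ppages; refcounts: pp0:1 pp1:2 pp2:2 pp3:2 pp4:1
Op 4: write(P0, v1, 139). refcount(pp1)=2>1 -> COPY to pp5. 6 ppages; refcounts: pp0:1 pp1:1 pp2:2 pp3:2 pp4:1 pp5:1
Op 5: read(P0, v0) -> 159. No state change.
Op 6: fork(P0) -> P2. 6 ppages; refcounts: pp0:1 pp1:1 pp2:3 pp3:3 pp4:2 pp5:2

Answer: 6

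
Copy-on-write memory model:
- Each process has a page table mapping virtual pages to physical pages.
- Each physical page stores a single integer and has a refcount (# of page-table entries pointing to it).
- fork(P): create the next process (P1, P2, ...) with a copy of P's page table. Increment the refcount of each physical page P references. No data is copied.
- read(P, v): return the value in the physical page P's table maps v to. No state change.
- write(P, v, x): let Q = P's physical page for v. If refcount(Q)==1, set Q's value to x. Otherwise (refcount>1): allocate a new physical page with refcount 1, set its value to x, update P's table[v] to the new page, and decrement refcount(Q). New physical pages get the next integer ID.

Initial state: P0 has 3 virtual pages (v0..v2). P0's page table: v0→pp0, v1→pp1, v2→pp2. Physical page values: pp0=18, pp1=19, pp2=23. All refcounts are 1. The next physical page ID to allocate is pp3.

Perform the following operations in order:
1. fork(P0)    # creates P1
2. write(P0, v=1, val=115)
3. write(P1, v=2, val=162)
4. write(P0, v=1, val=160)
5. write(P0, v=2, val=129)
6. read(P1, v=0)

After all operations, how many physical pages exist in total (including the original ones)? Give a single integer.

Op 1: fork(P0) -> P1. 3 ppages; refcounts: pp0:2 pp1:2 pp2:2
Op 2: write(P0, v1, 115). refcount(pp1)=2>1 -> COPY to pp3. 4 ppages; refcounts: pp0:2 pp1:1 pp2:2 pp3:1
Op 3: write(P1, v2, 162). refcount(pp2)=2>1 -> COPY to pp4. 5 ppages; refcounts: pp0:2 pp1:1 pp2:1 pp3:1 pp4:1
Op 4: write(P0, v1, 160). refcount(pp3)=1 -> write in place. 5 ppages; refcounts: pp0:2 pp1:1 pp2:1 pp3:1 pp4:1
Op 5: write(P0, v2, 129). refcount(pp2)=1 -> write in place. 5 ppages; refcounts: pp0:2 pp1:1 pp2:1 pp3:1 pp4:1
Op 6: read(P1, v0) -> 18. No state change.

Answer: 5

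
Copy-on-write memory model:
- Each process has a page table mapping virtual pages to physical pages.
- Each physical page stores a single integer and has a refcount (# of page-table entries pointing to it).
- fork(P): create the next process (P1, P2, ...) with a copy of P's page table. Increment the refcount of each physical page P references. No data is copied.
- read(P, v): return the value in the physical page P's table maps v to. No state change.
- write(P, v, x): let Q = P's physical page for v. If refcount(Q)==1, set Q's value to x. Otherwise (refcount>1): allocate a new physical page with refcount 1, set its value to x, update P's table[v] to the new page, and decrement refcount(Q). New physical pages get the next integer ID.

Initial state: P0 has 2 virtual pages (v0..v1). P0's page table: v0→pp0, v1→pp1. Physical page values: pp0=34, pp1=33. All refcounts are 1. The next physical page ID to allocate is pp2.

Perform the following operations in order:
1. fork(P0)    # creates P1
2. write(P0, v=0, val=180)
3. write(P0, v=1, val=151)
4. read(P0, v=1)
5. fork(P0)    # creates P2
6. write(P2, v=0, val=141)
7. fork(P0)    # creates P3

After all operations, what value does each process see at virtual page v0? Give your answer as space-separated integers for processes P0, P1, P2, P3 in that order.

Answer: 180 34 141 180

Derivation:
Op 1: fork(P0) -> P1. 2 ppages; refcounts: pp0:2 pp1:2
Op 2: write(P0, v0, 180). refcount(pp0)=2>1 -> COPY to pp2. 3 ppages; refcounts: pp0:1 pp1:2 pp2:1
Op 3: write(P0, v1, 151). refcount(pp1)=2>1 -> COPY to pp3. 4 ppages; refcounts: pp0:1 pp1:1 pp2:1 pp3:1
Op 4: read(P0, v1) -> 151. No state change.
Op 5: fork(P0) -> P2. 4 ppages; refcounts: pp0:1 pp1:1 pp2:2 pp3:2
Op 6: write(P2, v0, 141). refcount(pp2)=2>1 -> COPY to pp4. 5 ppages; refcounts: pp0:1 pp1:1 pp2:1 pp3:2 pp4:1
Op 7: fork(P0) -> P3. 5 ppages; refcounts: pp0:1 pp1:1 pp2:2 pp3:3 pp4:1
P0: v0 -> pp2 = 180
P1: v0 -> pp0 = 34
P2: v0 -> pp4 = 141
P3: v0 -> pp2 = 180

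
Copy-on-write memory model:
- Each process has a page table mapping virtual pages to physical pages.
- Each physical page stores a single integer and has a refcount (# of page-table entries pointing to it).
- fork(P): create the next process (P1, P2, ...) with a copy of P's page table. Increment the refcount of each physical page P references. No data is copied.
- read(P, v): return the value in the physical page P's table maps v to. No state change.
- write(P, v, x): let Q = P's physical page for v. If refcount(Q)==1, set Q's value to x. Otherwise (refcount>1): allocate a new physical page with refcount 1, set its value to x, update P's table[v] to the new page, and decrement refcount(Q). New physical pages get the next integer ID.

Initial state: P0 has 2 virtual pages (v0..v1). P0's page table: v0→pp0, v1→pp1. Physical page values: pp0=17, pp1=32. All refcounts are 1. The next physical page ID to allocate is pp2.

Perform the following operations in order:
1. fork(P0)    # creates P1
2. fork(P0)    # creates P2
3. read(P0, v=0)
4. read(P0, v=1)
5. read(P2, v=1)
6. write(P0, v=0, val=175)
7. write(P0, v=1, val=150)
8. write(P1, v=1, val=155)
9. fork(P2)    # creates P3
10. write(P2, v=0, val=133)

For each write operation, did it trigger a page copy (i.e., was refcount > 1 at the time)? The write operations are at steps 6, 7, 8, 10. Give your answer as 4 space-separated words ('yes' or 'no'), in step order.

Op 1: fork(P0) -> P1. 2 ppages; refcounts: pp0:2 pp1:2
Op 2: fork(P0) -> P2. 2 ppages; refcounts: pp0:3 pp1:3
Op 3: read(P0, v0) -> 17. No state change.
Op 4: read(P0, v1) -> 32. No state change.
Op 5: read(P2, v1) -> 32. No state change.
Op 6: write(P0, v0, 175). refcount(pp0)=3>1 -> COPY to pp2. 3 ppages; refcounts: pp0:2 pp1:3 pp2:1
Op 7: write(P0, v1, 150). refcount(pp1)=3>1 -> COPY to pp3. 4 ppages; refcounts: pp0:2 pp1:2 pp2:1 pp3:1
Op 8: write(P1, v1, 155). refcount(pp1)=2>1 -> COPY to pp4. 5 ppages; refcounts: pp0:2 pp1:1 pp2:1 pp3:1 pp4:1
Op 9: fork(P2) -> P3. 5 ppages; refcounts: pp0:3 pp1:2 pp2:1 pp3:1 pp4:1
Op 10: write(P2, v0, 133). refcount(pp0)=3>1 -> COPY to pp5. 6 ppages; refcounts: pp0:2 pp1:2 pp2:1 pp3:1 pp4:1 pp5:1

yes yes yes yes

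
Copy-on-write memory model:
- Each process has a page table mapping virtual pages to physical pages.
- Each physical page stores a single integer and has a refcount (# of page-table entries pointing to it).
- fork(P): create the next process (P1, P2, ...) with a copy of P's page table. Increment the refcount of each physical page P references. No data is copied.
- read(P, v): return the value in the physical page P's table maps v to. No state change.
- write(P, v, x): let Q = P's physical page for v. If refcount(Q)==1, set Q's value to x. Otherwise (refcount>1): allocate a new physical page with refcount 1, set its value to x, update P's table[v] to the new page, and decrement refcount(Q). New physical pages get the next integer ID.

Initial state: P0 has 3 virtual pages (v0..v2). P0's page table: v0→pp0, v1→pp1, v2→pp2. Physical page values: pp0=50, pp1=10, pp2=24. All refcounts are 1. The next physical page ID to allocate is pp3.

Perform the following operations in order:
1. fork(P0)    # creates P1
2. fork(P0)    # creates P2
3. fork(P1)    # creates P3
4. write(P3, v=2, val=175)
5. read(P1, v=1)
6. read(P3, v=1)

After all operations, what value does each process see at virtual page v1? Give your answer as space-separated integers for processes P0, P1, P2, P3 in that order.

Answer: 10 10 10 10

Derivation:
Op 1: fork(P0) -> P1. 3 ppages; refcounts: pp0:2 pp1:2 pp2:2
Op 2: fork(P0) -> P2. 3 ppages; refcounts: pp0:3 pp1:3 pp2:3
Op 3: fork(P1) -> P3. 3 ppages; refcounts: pp0:4 pp1:4 pp2:4
Op 4: write(P3, v2, 175). refcount(pp2)=4>1 -> COPY to pp3. 4 ppages; refcounts: pp0:4 pp1:4 pp2:3 pp3:1
Op 5: read(P1, v1) -> 10. No state change.
Op 6: read(P3, v1) -> 10. No state change.
P0: v1 -> pp1 = 10
P1: v1 -> pp1 = 10
P2: v1 -> pp1 = 10
P3: v1 -> pp1 = 10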